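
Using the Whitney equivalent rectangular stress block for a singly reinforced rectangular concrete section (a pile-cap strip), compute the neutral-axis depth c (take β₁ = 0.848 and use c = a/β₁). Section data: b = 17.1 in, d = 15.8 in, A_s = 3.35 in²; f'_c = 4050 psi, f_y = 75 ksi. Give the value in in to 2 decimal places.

c ≈ 5.03 in

T = A_s f_y = 3.35 × 75 = 251.25 kips.
a = T/(0.85 f'_c b) = 251.25/(0.85 × 4.05 × 17.1) = 4.2681 in.
With β₁ = 0.848, c = a/β₁ = 4.2681/0.848 = 5.03 in.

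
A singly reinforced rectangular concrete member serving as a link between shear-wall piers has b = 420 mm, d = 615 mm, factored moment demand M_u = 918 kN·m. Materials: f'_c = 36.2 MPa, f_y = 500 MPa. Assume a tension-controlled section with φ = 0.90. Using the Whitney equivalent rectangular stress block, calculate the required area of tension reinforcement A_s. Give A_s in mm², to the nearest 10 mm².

M_n = M_u/φ = 918/0.90 = 1020 kN·m.
With M_n = 0.85 f'_c a b (d − a/2), solve the quadratic for a:
a = d − √(d² − 2M_n/(0.85 f'_c b)) = 615 − √(615² − 2 × 1020×10⁶/(0.85 × 36.2 × 420)) = 145.56 mm.
A_s = 0.85 f'_c a b / f_y = 0.85 × 36.2 × 145.56 × 420 / 500 = 3762.3 mm².

A_s ≈ 3760 mm²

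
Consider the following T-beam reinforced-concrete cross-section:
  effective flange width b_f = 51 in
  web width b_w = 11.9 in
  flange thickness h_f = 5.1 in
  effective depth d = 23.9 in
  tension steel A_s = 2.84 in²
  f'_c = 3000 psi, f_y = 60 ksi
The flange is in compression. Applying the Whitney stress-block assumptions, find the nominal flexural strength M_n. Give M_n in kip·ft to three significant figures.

M_n ≈ 330 kip·ft

Tension: T = A_s f_y = 2.84 × 60 = 170.4 kips.
Try a within the flange: a = T/(0.85 f'_c b_f) = 170.4/(0.85 × 3 × 51) = 1.310 in.
Since a = 1.310 ≤ h_f = 5.1 in, the stress block lies entirely in the flange; analyse as a rectangular beam of width b_f.
M_n = T(d − a/2) = 170.4 × (23.9 − 0.655) = 3960.9 kip·in.
M_n = 3960.9/12 = 330.08 kip·ft.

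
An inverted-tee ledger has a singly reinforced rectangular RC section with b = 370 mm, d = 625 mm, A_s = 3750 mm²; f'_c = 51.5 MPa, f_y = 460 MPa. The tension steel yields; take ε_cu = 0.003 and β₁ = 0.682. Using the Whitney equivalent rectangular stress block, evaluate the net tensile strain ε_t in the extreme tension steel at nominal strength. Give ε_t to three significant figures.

a = A_s f_y/(0.85 f'_c b) = 106.50 mm.
β₁ = 0.682, so c = a/β₁ = 106.50/0.682 = 156.16 mm.
From the linear strain diagram with ε_cu = 0.003: ε_t = 0.003 (d − c)/c = 0.003 × (625 − 156.16)/156.16 = 0.00901.
Since ε_t ≥ 0.005, the section is tension-controlled.

ε_t ≈ 0.00901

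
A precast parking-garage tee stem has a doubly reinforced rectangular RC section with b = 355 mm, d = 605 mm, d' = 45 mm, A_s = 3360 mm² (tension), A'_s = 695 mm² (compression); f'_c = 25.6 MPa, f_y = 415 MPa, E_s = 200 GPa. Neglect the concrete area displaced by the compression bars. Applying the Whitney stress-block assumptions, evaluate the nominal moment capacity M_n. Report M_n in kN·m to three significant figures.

M_n ≈ 751 kN·m

Assume both tension and compression steel yield.
Net tension couple steel: A_s − A'_s = 2665 mm².
a = (A_s − A'_s) f_y / (0.85 f'_c b) = 1105975/(0.85 × 25.6 × 355) = 143.17 mm.
c = a/β₁ = 143.17/0.85 = 168.44 mm; ε'_s = 0.003(c − d')/c = 0.0022 ≥ f_y/E_s = 0.0021, so compression steel does yield.
M_n = (A_s − A'_s) f_y (d − a/2) + A'_s f_y (d − d') = [1105975 × (605 − 71.585) + 288425 × (605 − 45)] × 10⁻⁶ = 589.94 + 161.52 = 751.46 kN·m.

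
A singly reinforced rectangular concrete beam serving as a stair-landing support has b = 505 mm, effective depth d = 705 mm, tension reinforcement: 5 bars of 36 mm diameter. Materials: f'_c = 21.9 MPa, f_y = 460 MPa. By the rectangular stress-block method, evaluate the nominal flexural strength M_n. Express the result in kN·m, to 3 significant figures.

A_s = 5 × 1018 = 5090 mm².
T = A_s f_y = 5090 × 460 = 2341400 N = 2341.4 kN.
From C = T: a = T/(0.85 f'_c b) = 2341400/(0.85 × 21.9 × 505) = 249.07 mm.
M_n = T(d − a/2) = 2341.4 kN × (705 − 124.535) mm = 1359.10 kN·m.

M_n ≈ 1360 kN·m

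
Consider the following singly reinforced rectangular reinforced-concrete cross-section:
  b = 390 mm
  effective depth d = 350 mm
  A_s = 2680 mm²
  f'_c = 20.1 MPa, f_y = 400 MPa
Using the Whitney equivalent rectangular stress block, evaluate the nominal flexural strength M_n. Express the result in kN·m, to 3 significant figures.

T = A_s f_y = 2680 × 400 = 1072000 N = 1072 kN.
From C = T: a = T/(0.85 f'_c b) = 1072000/(0.85 × 20.1 × 390) = 160.88 mm.
M_n = T(d − a/2) = 1072 kN × (350 − 80.44) mm = 288.97 kN·m.

M_n ≈ 289 kN·m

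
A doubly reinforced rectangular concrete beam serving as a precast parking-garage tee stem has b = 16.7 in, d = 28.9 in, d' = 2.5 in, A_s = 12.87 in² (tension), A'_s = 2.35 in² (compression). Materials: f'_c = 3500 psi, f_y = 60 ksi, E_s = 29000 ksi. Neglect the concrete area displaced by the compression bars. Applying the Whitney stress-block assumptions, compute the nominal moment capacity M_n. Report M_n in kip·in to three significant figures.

Assume both steels yield.
a = (A_s − A'_s) f_y/(0.85 f'_c b) = (12.87 − 2.35) × 60/(0.85 × 3.5 × 16.7) = 12.705 in.
c = a/β₁ = 12.705/0.85 = 14.947 in; ε'_s = 0.003(c − d')/c = 0.0025 ≥ ε_y = 0.0021, so the compression steel yields.
M_n = (A_s − A'_s) f_y (d − a/2) + A'_s f_y (d − d') = 631.2 × (28.9 − 6.3525) + 141 × (28.9 − 2.5) = 14232.0 + 3722.4 = 17954.4 kip·in.

M_n ≈ 18000 kip·in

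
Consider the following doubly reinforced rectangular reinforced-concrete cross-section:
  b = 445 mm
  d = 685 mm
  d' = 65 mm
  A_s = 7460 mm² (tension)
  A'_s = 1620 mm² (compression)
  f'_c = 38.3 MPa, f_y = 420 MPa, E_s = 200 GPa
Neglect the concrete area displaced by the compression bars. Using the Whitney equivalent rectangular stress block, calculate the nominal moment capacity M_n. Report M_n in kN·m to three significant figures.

Assume both tension and compression steel yield.
Net tension couple steel: A_s − A'_s = 5840 mm².
a = (A_s − A'_s) f_y / (0.85 f'_c b) = 2452800/(0.85 × 38.3 × 445) = 169.31 mm.
c = a/β₁ = 169.31/0.776 = 218.18 mm; ε'_s = 0.003(c − d')/c = 0.0021 ≥ f_y/E_s = 0.0021, so compression steel does yield.
M_n = (A_s − A'_s) f_y (d − a/2) + A'_s f_y (d − d') = [2452800 × (685 − 84.655) + 680400 × (685 − 65)] × 10⁻⁶ = 1472.53 + 421.85 = 1894.38 kN·m.

M_n ≈ 1890 kN·m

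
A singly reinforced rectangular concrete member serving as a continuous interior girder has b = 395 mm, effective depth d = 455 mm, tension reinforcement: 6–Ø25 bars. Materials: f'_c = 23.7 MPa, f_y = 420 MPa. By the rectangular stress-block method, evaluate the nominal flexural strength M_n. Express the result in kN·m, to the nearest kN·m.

A_s = 6 × 491 = 2946 mm².
T = A_s f_y = 2946 × 420 = 1237320 N = 1237.32 kN.
From C = T: a = T/(0.85 f'_c b) = 1237320/(0.85 × 23.7 × 395) = 155.50 mm.
M_n = T(d − a/2) = 1237.32 kN × (455 − 77.75) mm = 466.78 kN·m.

M_n ≈ 467 kN·m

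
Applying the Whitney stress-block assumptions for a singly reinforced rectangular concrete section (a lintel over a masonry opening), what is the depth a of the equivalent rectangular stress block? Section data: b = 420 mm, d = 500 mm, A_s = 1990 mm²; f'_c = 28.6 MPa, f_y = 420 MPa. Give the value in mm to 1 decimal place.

a ≈ 81.9 mm

T = A_s f_y = 1990 × 420 = 835800 N = 835.8 kN.
Setting C = 0.85 f'_c a b equal to T: a = 835800/(0.85 × 28.6 × 420) = 81.9 mm.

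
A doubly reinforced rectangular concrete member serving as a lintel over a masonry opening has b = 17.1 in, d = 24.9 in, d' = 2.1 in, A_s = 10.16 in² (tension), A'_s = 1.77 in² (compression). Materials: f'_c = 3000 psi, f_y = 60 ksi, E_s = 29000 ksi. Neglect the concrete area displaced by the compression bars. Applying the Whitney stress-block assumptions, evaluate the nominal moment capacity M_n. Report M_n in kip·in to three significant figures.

M_n ≈ 12100 kip·in

Assume both steels yield.
a = (A_s − A'_s) f_y/(0.85 f'_c b) = (10.16 − 1.77) × 60/(0.85 × 3 × 17.1) = 11.545 in.
c = a/β₁ = 11.545/0.85 = 13.582 in; ε'_s = 0.003(c − d')/c = 0.0025 ≥ ε_y = 0.0021, so the compression steel yields.
M_n = (A_s − A'_s) f_y (d − a/2) + A'_s f_y (d − d') = 503.4 × (24.9 − 5.7725) + 106.2 × (24.9 − 2.1) = 9628.8 + 2421.4 = 12050.2 kip·in.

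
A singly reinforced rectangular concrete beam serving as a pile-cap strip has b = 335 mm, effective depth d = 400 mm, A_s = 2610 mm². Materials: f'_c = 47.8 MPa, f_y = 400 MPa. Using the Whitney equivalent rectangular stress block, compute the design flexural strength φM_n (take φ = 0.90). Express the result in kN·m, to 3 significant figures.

T = A_s f_y = 2610 × 400 = 1044000 N = 1044 kN.
From C = T: a = T/(0.85 f'_c b) = 1044000/(0.85 × 47.8 × 335) = 76.70 mm.
M_n = T(d − a/2) = 1044 kN × (400 − 38.35) mm = 377.56 kN·m.
φM_n = 0.90 × 377.56 = 339.80 kN·m.

φM_n ≈ 340 kN·m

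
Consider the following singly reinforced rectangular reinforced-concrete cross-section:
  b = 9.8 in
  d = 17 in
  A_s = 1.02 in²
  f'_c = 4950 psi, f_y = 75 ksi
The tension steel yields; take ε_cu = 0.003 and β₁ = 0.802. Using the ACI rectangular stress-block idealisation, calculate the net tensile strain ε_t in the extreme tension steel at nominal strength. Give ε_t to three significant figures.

ε_t ≈ 0.0190

a = A_s f_y/(0.85 f'_c b) = 1.855 in.
β₁ = 0.802, so c = a/β₁ = 1.855/0.802 = 2.313 in.
From the linear strain diagram with ε_cu = 0.003: ε_t = 0.003 (d − c)/c = 0.003 × (17 − 2.313)/2.313 = 0.0190.
Since ε_t ≥ 0.005, the section is tension-controlled.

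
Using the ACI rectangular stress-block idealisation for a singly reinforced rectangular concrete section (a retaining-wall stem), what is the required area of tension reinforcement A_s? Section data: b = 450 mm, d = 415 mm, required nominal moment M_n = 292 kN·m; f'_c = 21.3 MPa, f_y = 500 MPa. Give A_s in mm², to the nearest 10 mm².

With M_n = 0.85 f'_c a b (d − a/2), solve the quadratic for a:
a = d − √(d² − 2M_n/(0.85 f'_c b)) = 415 − √(415² − 2 × 292×10⁶/(0.85 × 21.3 × 450)) = 97.91 mm.
A_s = 0.85 f'_c a b / f_y = 0.85 × 21.3 × 97.91 × 450 / 500 = 1595.4 mm².

A_s ≈ 1600 mm²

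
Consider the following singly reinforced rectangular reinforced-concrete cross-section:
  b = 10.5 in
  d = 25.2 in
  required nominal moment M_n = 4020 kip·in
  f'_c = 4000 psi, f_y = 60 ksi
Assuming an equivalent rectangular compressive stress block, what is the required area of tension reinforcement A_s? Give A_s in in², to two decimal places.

A_s ≈ 2.95 in²

From M_n = 0.85 f'_c a b (d − a/2):
a = d − √(d² − 2M_n/(0.85 f'_c b)) = 25.2 − √(25.2² − 2 × 4020/(0.85 × 4 × 10.5)) = 4.956 in.
A_s = 0.85 f'_c a b / f_y = 0.85 × 4 × 4.956 × 10.5 / 60 = 2.949 in².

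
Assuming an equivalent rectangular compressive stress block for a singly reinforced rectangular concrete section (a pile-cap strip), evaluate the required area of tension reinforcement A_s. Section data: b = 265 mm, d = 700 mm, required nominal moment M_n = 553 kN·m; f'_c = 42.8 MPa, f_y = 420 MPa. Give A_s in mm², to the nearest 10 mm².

A_s ≈ 2010 mm²

With M_n = 0.85 f'_c a b (d − a/2), solve the quadratic for a:
a = d − √(d² − 2M_n/(0.85 f'_c b)) = 700 − √(700² − 2 × 553×10⁶/(0.85 × 42.8 × 265)) = 87.40 mm.
A_s = 0.85 f'_c a b / f_y = 0.85 × 42.8 × 87.40 × 265 / 420 = 2006.2 mm².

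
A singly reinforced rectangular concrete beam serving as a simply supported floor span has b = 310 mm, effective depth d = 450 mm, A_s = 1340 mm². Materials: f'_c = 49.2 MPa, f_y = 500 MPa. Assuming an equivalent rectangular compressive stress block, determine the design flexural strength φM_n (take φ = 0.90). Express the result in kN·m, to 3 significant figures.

T = A_s f_y = 1340 × 500 = 670000 N = 670 kN.
From C = T: a = T/(0.85 f'_c b) = 670000/(0.85 × 49.2 × 310) = 51.68 mm.
M_n = T(d − a/2) = 670 kN × (450 − 25.84) mm = 284.19 kN·m.
φM_n = 0.90 × 284.19 = 255.77 kN·m.

φM_n ≈ 256 kN·m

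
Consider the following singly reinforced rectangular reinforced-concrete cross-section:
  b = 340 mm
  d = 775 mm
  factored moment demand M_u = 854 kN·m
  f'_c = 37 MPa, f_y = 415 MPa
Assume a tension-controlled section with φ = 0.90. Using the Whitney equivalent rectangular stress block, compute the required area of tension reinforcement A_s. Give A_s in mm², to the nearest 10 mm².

M_n = M_u/φ = 854/0.90 = 948.889 kN·m.
With M_n = 0.85 f'_c a b (d − a/2), solve the quadratic for a:
a = d − √(d² − 2M_n/(0.85 f'_c b)) = 775 − √(775² − 2 × 948.889×10⁶/(0.85 × 37 × 340)) = 124.50 mm.
A_s = 0.85 f'_c a b / f_y = 0.85 × 37 × 124.50 × 340 / 415 = 3207.9 mm².

A_s ≈ 3210 mm²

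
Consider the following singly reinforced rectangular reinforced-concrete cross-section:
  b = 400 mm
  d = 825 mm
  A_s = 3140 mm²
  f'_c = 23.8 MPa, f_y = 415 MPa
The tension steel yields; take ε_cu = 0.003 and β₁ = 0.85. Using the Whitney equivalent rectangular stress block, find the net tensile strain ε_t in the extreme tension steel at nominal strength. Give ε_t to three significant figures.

ε_t ≈ 0.0101

a = A_s f_y/(0.85 f'_c b) = 161.04 mm.
β₁ = 0.85, so c = a/β₁ = 161.04/0.85 = 189.46 mm.
From the linear strain diagram with ε_cu = 0.003: ε_t = 0.003 (d − c)/c = 0.003 × (825 − 189.46)/189.46 = 0.0101.
Since ε_t ≥ 0.005, the section is tension-controlled.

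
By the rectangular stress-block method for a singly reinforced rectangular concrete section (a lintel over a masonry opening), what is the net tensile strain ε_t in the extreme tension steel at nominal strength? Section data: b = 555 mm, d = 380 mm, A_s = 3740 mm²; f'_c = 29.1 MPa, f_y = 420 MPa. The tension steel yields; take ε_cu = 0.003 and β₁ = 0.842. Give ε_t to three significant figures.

a = A_s f_y/(0.85 f'_c b) = 114.42 mm.
β₁ = 0.842, so c = a/β₁ = 114.42/0.842 = 135.89 mm.
From the linear strain diagram with ε_cu = 0.003: ε_t = 0.003 (d − c)/c = 0.003 × (380 − 135.89)/135.89 = 0.00539.
Since ε_t ≥ 0.005, the section is tension-controlled.

ε_t ≈ 0.00539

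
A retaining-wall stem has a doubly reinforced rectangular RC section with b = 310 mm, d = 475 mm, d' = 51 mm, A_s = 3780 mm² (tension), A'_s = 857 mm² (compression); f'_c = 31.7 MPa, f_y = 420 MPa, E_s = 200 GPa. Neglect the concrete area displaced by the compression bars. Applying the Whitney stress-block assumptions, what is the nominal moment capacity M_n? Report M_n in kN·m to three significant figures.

Assume both tension and compression steel yield.
Net tension couple steel: A_s − A'_s = 2923 mm².
a = (A_s − A'_s) f_y / (0.85 f'_c b) = 1227660/(0.85 × 31.7 × 310) = 146.97 mm.
c = a/β₁ = 146.97/0.824 = 178.36 mm; ε'_s = 0.003(c − d')/c = 0.0021 ≥ f_y/E_s = 0.0021, so compression steel does yield.
M_n = (A_s − A'_s) f_y (d − a/2) + A'_s f_y (d − d') = [1227660 × (475 − 73.485) + 359940 × (475 − 51)] × 10⁻⁶ = 492.92 + 152.61 = 645.53 kN·m.

M_n ≈ 646 kN·m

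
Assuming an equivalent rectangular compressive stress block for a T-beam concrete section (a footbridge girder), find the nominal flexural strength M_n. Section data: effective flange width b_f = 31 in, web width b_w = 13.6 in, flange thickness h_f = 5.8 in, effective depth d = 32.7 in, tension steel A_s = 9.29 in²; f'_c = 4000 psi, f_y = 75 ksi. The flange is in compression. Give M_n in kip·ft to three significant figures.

M_n ≈ 1700 kip·ft

Tension: T = A_s f_y = 9.29 × 75 = 696.75 kips.
Try a within the flange: a = T/(0.85 f'_c b_f) = 696.75/(0.85 × 4 × 31) = 6.611 in.
a = 6.611 > h_f = 5.8 in: the block extends into the web. Split into flange-overhang and web parts.
C_f = 0.85 f'_c (b_f − b_w) h_f = 0.85 × 4 × (31 − 13.6) × 5.8 = 343.1 kips.
Remaining web compression depth: a_w = (T − C_f)/(0.85 f'_c b_w) = (696.75 − 343.1)/(0.85 × 4 × 13.6) = 7.648 in.
M_n = C_f(d − h_f/2) + (T − C_f)(d − a_w/2) = 343.1 × (32.7 − 2.9) + 353.65 × (32.7 − 3.824) = 10224.4 + 10212.0 = 20436.4 kip·in.
M_n = 20436.4/12 = 1703.03 kip·ft.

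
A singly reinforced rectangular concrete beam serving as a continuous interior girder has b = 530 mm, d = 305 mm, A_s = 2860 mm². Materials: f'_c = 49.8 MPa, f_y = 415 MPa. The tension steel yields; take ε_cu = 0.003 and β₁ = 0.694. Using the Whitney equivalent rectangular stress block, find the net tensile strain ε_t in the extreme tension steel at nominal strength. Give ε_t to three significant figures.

ε_t ≈ 0.00900

a = A_s f_y/(0.85 f'_c b) = 52.90 mm.
β₁ = 0.694, so c = a/β₁ = 52.90/0.694 = 76.22 mm.
From the linear strain diagram with ε_cu = 0.003: ε_t = 0.003 (d − c)/c = 0.003 × (305 − 76.22)/76.22 = 0.00900.
Since ε_t ≥ 0.005, the section is tension-controlled.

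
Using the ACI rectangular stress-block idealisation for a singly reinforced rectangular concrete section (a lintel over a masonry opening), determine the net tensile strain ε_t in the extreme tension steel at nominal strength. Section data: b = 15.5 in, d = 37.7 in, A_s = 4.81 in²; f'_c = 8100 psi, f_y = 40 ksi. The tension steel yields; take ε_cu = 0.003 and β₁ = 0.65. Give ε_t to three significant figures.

ε_t ≈ 0.0378

a = A_s f_y/(0.85 f'_c b) = 1.803 in.
β₁ = 0.65, so c = a/β₁ = 1.803/0.65 = 2.774 in.
From the linear strain diagram with ε_cu = 0.003: ε_t = 0.003 (d − c)/c = 0.003 × (37.7 − 2.774)/2.774 = 0.0378.
Since ε_t ≥ 0.005, the section is tension-controlled.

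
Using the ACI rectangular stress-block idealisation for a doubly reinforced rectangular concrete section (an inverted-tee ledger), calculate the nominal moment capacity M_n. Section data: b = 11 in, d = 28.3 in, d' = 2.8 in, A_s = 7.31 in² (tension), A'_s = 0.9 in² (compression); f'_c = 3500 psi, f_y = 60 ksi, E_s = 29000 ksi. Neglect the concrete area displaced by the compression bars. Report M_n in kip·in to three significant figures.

M_n ≈ 10000 kip·in

Assume both steels yield.
a = (A_s − A'_s) f_y/(0.85 f'_c b) = (7.31 − 0.9) × 60/(0.85 × 3.5 × 11) = 11.752 in.
c = a/β₁ = 11.752/0.85 = 13.826 in; ε'_s = 0.003(c − d')/c = 0.0024 ≥ ε_y = 0.0021, so the compression steel yields.
M_n = (A_s − A'_s) f_y (d − a/2) + A'_s f_y (d − d') = 384.6 × (28.3 − 5.876) + 54 × (28.3 − 2.8) = 8624.3 + 1377.0 = 10001.3 kip·in.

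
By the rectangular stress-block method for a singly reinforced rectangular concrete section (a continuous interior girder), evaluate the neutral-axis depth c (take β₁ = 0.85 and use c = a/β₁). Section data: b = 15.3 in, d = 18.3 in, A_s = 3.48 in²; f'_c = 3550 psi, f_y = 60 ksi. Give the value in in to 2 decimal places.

c ≈ 5.32 in

T = A_s f_y = 3.48 × 60 = 208.8 kips.
a = T/(0.85 f'_c b) = 208.8/(0.85 × 3.55 × 15.3) = 4.5226 in.
With β₁ = 0.85, c = a/β₁ = 4.5226/0.85 = 5.32 in.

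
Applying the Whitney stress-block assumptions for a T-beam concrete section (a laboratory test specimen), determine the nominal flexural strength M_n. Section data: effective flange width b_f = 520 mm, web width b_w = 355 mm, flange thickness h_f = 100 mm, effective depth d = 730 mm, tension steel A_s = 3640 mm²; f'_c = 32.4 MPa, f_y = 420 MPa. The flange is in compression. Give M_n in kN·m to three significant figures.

Tension: T = A_s f_y = 3640 × 420 = 1528800 N.
Try a within the flange: a = T/(0.85 f'_c b_f) = 1528800/(0.85 × 32.4 × 520) = 106.75 mm.
a = 106.75 > h_f = 100 mm: the block extends into the web. Split into flange-overhang and web parts.
C_f = 0.85 f'_c (b_f − b_w) h_f = 0.85 × 32.4 × (520 − 355) × 100 = 454410 N.
Remaining web compression depth: a_w = (T − C_f)/(0.85 f'_c b_w) = (1528800 − 454410)/(0.85 × 32.4 × 355) = 109.89 mm.
M_n = C_f(d − h_f/2) + (T − C_f)(d − a_w/2) = 454410 × (730 − 50) + 1074390 × (730 − 54.945) = 309.00 + 725.27 = 1034.27 × 10⁶ N·mm.
M_n = 1034.27 kN·m.

M_n ≈ 1030 kN·m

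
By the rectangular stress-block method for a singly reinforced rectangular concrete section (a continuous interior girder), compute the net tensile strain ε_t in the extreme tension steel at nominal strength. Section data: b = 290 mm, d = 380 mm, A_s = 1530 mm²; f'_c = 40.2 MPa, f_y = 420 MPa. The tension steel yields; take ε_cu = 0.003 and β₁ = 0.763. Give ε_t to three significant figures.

a = A_s f_y/(0.85 f'_c b) = 64.85 mm.
β₁ = 0.763, so c = a/β₁ = 64.85/0.763 = 84.99 mm.
From the linear strain diagram with ε_cu = 0.003: ε_t = 0.003 (d − c)/c = 0.003 × (380 − 84.99)/84.99 = 0.0104.
Since ε_t ≥ 0.005, the section is tension-controlled.

ε_t ≈ 0.0104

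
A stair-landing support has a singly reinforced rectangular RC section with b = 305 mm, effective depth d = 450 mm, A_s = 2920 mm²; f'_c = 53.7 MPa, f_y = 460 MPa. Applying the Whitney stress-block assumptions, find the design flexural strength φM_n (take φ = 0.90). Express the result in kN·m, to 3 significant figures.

T = A_s f_y = 2920 × 460 = 1343200 N = 1343.2 kN.
From C = T: a = T/(0.85 f'_c b) = 1343200/(0.85 × 53.7 × 305) = 96.48 mm.
M_n = T(d − a/2) = 1343.2 kN × (450 − 48.24) mm = 539.64 kN·m.
φM_n = 0.90 × 539.64 = 485.68 kN·m.

φM_n ≈ 486 kN·m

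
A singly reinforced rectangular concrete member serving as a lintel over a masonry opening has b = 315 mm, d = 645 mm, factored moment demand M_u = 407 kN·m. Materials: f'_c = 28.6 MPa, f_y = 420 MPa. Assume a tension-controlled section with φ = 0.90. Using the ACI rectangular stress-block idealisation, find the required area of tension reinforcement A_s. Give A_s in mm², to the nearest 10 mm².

M_n = M_u/φ = 407/0.90 = 452.222 kN·m.
With M_n = 0.85 f'_c a b (d − a/2), solve the quadratic for a:
a = d − √(d² − 2M_n/(0.85 f'_c b)) = 645 − √(645² − 2 × 452.222×10⁶/(0.85 × 28.6 × 315)) = 99.18 mm.
A_s = 0.85 f'_c a b / f_y = 0.85 × 28.6 × 99.18 × 315 / 420 = 1808.3 mm².

A_s ≈ 1810 mm²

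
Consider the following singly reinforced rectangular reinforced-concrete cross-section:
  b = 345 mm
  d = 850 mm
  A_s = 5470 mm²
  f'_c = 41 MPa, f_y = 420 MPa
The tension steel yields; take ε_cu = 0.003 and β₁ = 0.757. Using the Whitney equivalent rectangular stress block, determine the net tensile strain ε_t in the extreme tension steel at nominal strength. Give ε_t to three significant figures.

a = A_s f_y/(0.85 f'_c b) = 191.08 mm.
β₁ = 0.757, so c = a/β₁ = 191.08/0.757 = 252.42 mm.
From the linear strain diagram with ε_cu = 0.003: ε_t = 0.003 (d − c)/c = 0.003 × (850 − 252.42)/252.42 = 0.00710.
Since ε_t ≥ 0.005, the section is tension-controlled.

ε_t ≈ 0.00710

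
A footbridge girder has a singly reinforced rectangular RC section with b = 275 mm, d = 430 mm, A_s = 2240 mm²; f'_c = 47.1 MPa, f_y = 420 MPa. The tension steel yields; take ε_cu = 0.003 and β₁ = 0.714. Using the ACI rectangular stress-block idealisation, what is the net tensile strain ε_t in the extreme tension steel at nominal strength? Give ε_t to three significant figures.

ε_t ≈ 0.00778

a = A_s f_y/(0.85 f'_c b) = 85.45 mm.
β₁ = 0.714, so c = a/β₁ = 85.45/0.714 = 119.68 mm.
From the linear strain diagram with ε_cu = 0.003: ε_t = 0.003 (d − c)/c = 0.003 × (430 − 119.68)/119.68 = 0.00778.
Since ε_t ≥ 0.005, the section is tension-controlled.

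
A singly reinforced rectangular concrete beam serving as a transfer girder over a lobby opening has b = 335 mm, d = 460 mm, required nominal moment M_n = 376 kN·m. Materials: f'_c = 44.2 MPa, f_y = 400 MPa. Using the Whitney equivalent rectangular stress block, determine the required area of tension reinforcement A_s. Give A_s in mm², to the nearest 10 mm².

A_s ≈ 2210 mm²

With M_n = 0.85 f'_c a b (d − a/2), solve the quadratic for a:
a = d − √(d² − 2M_n/(0.85 f'_c b)) = 460 − √(460² − 2 × 376×10⁶/(0.85 × 44.2 × 335)) = 70.32 mm.
A_s = 0.85 f'_c a b / f_y = 0.85 × 44.2 × 70.32 × 335 / 400 = 2212.6 mm².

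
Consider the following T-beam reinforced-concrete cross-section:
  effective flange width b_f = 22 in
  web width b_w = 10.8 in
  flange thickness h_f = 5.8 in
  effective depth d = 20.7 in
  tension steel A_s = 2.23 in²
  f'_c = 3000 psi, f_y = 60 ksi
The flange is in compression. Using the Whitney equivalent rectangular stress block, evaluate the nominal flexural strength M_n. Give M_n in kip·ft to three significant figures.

M_n ≈ 218 kip·ft

Tension: T = A_s f_y = 2.23 × 60 = 133.8 kips.
Try a within the flange: a = T/(0.85 f'_c b_f) = 133.8/(0.85 × 3 × 22) = 2.385 in.
Since a = 2.385 ≤ h_f = 5.8 in, the stress block lies entirely in the flange; analyse as a rectangular beam of width b_f.
M_n = T(d − a/2) = 133.8 × (20.7 − 1.1925) = 2610.1 kip·in.
M_n = 2610.1/12 = 217.51 kip·ft.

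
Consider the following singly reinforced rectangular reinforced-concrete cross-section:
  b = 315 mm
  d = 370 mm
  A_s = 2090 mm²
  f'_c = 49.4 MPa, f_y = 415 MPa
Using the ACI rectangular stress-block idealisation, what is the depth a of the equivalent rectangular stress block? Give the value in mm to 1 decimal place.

a ≈ 65.6 mm

T = A_s f_y = 2090 × 415 = 867350 N = 867.35 kN.
Setting C = 0.85 f'_c a b equal to T: a = 867350/(0.85 × 49.4 × 315) = 65.6 mm.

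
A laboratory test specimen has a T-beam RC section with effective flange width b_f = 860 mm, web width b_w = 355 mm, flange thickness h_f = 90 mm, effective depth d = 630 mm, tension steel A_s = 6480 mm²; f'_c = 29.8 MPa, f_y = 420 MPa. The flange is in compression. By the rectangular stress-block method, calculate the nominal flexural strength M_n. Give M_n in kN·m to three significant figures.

M_n ≈ 1530 kN·m

Tension: T = A_s f_y = 6480 × 420 = 2721600 N.
Try a within the flange: a = T/(0.85 f'_c b_f) = 2721600/(0.85 × 29.8 × 860) = 124.94 mm.
a = 124.94 > h_f = 90 mm: the block extends into the web. Split into flange-overhang and web parts.
C_f = 0.85 f'_c (b_f − b_w) h_f = 0.85 × 29.8 × (860 − 355) × 90 = 1151249 N.
Remaining web compression depth: a_w = (T − C_f)/(0.85 f'_c b_w) = (2721600 − 1151249)/(0.85 × 29.8 × 355) = 174.64 mm.
M_n = C_f(d − h_f/2) + (T − C_f)(d − a_w/2) = 1151249 × (630 − 45) + 1570351 × (630 − 87.32) = 673.48 + 852.20 = 1525.68 × 10⁶ N·mm.
M_n = 1525.68 kN·m.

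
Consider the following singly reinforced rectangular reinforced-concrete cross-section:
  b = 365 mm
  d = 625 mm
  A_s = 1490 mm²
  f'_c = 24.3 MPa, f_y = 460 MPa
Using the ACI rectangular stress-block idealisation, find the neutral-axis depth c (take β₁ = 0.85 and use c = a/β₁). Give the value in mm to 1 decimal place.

c ≈ 107.0 mm

T = A_s f_y = 1490 × 460 = 685400 N = 685.4 kN.
Setting C = 0.85 f'_c a b equal to T: a = 685400/(0.85 × 24.3 × 365) = 90.913 mm.
With β₁ = 0.85, c = a/β₁ = 90.913/0.85 = 107.0 mm.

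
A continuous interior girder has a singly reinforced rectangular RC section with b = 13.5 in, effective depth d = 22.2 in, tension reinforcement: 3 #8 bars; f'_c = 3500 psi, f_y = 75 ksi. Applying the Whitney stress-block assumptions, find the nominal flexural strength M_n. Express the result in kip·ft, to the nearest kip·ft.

A_s = 3 × 0.79 = 2.37 in².
T = A_s f_y = 2.37 × 75 = 177.75 kips.
a = T/(0.85 f'_c b) = 177.75/(0.85 × 3.5 × 13.5) = 4.426 in.
M_n = T(d − a/2) = 177.75 × (22.2 − 2.213) = 3552.7 kip·in = 3552.7/12 = 296.06 kip·ft.

M_n ≈ 296 kip·ft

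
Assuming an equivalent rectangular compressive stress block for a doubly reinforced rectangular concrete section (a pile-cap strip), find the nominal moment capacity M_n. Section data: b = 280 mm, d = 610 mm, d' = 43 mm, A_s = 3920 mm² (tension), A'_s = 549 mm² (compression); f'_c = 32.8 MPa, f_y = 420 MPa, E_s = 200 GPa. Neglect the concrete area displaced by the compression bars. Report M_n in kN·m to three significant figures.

Assume both tension and compression steel yield.
Net tension couple steel: A_s − A'_s = 3371 mm².
a = (A_s − A'_s) f_y / (0.85 f'_c b) = 1415820/(0.85 × 32.8 × 280) = 181.37 mm.
c = a/β₁ = 181.37/0.816 = 222.27 mm; ε'_s = 0.003(c − d')/c = 0.0024 ≥ f_y/E_s = 0.0021, so compression steel does yield.
M_n = (A_s − A'_s) f_y (d − a/2) + A'_s f_y (d − d') = [1415820 × (610 − 90.685) + 230580 × (610 − 43)] × 10⁻⁶ = 735.26 + 130.74 = 866.00 kN·m.

M_n ≈ 866 kN·m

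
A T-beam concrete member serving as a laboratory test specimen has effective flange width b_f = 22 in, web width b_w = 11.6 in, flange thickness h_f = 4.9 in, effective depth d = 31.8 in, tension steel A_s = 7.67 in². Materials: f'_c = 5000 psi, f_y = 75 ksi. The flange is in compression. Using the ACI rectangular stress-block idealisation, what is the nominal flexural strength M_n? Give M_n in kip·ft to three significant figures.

M_n ≈ 1370 kip·ft

Tension: T = A_s f_y = 7.67 × 75 = 575.25 kips.
Try a within the flange: a = T/(0.85 f'_c b_f) = 575.25/(0.85 × 5 × 22) = 6.152 in.
a = 6.152 > h_f = 4.9 in: the block extends into the web. Split into flange-overhang and web parts.
C_f = 0.85 f'_c (b_f − b_w) h_f = 0.85 × 5 × (22 − 11.6) × 4.9 = 216.6 kips.
Remaining web compression depth: a_w = (T − C_f)/(0.85 f'_c b_w) = (575.25 − 216.6)/(0.85 × 5 × 11.6) = 7.275 in.
M_n = C_f(d − h_f/2) + (T − C_f)(d − a_w/2) = 216.6 × (31.8 − 2.45) + 358.65 × (31.8 − 3.6375) = 6357.2 + 10100.5 = 16457.7 kip·in.
M_n = 16457.7/12 = 1371.48 kip·ft.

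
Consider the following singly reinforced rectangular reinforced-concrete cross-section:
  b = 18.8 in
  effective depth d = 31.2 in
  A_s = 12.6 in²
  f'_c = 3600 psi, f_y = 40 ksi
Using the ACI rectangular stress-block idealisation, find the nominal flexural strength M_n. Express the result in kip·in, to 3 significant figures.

T = A_s f_y = 12.6 × 40 = 504 kips.
a = T/(0.85 f'_c b) = 504/(0.85 × 3.6 × 18.8) = 8.761 in.
M_n = T(d − a/2) = 504 × (31.2 − 4.3805) = 13517.0 kip·in.

M_n ≈ 13500 kip·in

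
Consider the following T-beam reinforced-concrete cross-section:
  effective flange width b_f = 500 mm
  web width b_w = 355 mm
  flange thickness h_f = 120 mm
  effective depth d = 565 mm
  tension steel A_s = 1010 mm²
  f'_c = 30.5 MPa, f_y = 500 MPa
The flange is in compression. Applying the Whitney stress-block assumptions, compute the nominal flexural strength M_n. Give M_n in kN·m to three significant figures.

Tension: T = A_s f_y = 1010 × 500 = 505000 N.
Try a within the flange: a = T/(0.85 f'_c b_f) = 505000/(0.85 × 30.5 × 500) = 38.96 mm.
Since a = 38.96 ≤ h_f = 120 mm, the stress block lies entirely in the flange; analyse as a rectangular beam of width b_f.
M_n = T(d − a/2) = 505000 × (565 − 19.48) = 275.49 × 10⁶ N·mm.
M_n = 275.49 kN·m.

M_n ≈ 275 kN·m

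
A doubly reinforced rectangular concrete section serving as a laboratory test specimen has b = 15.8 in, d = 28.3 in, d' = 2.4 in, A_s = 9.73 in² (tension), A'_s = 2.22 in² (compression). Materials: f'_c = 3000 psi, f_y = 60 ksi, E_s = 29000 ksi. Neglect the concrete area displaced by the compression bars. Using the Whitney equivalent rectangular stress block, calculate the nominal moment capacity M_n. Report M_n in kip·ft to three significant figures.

M_n ≈ 1140 kip·ft

Assume both steels yield.
a = (A_s − A'_s) f_y/(0.85 f'_c b) = (9.73 − 2.22) × 60/(0.85 × 3 × 15.8) = 11.184 in.
c = a/β₁ = 11.184/0.85 = 13.158 in; ε'_s = 0.003(c − d')/c = 0.0025 ≥ ε_y = 0.0021, so the compression steel yields.
M_n = (A_s − A'_s) f_y (d − a/2) + A'_s f_y (d − d') = 450.6 × (28.3 − 5.592) + 133.2 × (28.3 − 2.4) = 10232.2 + 3449.9 = 13682.1 kip·in = 13682.1/12 = 1140.18 kip·ft.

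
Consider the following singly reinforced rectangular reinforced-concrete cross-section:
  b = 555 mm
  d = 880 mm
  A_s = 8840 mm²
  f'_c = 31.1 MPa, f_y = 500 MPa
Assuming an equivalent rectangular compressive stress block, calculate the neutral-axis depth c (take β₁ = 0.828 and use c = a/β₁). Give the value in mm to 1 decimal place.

c ≈ 363.8 mm

T = A_s f_y = 8840 × 500 = 4420000 N = 4420 kN.
Setting C = 0.85 f'_c a b equal to T: a = 4420000/(0.85 × 31.1 × 555) = 301.266 mm.
With β₁ = 0.828, c = a/β₁ = 301.266/0.828 = 363.8 mm.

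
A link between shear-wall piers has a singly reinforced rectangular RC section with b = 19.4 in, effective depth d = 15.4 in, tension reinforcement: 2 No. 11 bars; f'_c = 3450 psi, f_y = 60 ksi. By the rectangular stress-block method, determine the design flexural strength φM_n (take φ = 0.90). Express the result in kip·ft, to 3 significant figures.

φM_n ≈ 193 kip·ft

A_s = 2 × 1.56 = 3.12 in².
T = A_s f_y = 3.12 × 60 = 187.2 kips.
a = T/(0.85 f'_c b) = 187.2/(0.85 × 3.45 × 19.4) = 3.291 in.
M_n = T(d − a/2) = 187.2 × (15.4 − 1.6455) = 2574.8 kip·in = 2574.8/12 = 214.57 kip·ft.
φM_n = 0.90 × 214.57 = 193.11 kip·ft.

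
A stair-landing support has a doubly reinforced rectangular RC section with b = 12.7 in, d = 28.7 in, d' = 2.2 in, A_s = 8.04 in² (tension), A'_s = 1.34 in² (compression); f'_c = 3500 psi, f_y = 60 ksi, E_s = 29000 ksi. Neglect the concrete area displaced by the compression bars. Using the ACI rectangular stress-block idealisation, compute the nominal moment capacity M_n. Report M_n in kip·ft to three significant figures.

M_n ≈ 961 kip·ft

Assume both steels yield.
a = (A_s − A'_s) f_y/(0.85 f'_c b) = (8.04 − 1.34) × 60/(0.85 × 3.5 × 12.7) = 10.640 in.
c = a/β₁ = 10.640/0.85 = 12.518 in; ε'_s = 0.003(c − d')/c = 0.0025 ≥ ε_y = 0.0021, so the compression steel yields.
M_n = (A_s − A'_s) f_y (d − a/2) + A'_s f_y (d − d') = 402 × (28.7 − 5.32) + 80.4 × (28.7 − 2.2) = 9398.8 + 2130.6 = 11529.4 kip·in = 11529.4/12 = 960.78 kip·ft.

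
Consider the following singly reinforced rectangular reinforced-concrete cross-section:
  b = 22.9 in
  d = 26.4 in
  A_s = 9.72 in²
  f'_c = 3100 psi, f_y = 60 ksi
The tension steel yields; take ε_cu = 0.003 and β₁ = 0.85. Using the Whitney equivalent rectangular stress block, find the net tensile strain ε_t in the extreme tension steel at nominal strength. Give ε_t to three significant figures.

a = A_s f_y/(0.85 f'_c b) = 9.665 in.
β₁ = 0.85, so c = a/β₁ = 9.665/0.85 = 11.371 in.
From the linear strain diagram with ε_cu = 0.003: ε_t = 0.003 (d − c)/c = 0.003 × (26.4 − 11.371)/11.371 = 0.00397.
ε_t < 0.004 — the section is over-reinforced for flexure under ACI limits.

ε_t ≈ 0.00397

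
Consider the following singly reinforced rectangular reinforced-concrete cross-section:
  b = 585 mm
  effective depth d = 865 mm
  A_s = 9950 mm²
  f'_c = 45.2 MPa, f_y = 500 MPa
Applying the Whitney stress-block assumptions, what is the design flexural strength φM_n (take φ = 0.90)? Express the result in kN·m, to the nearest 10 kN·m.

φM_n ≈ 3380 kN·m

T = A_s f_y = 9950 × 500 = 4975000 N = 4975 kN.
From C = T: a = T/(0.85 f'_c b) = 4975000/(0.85 × 45.2 × 585) = 221.35 mm.
M_n = T(d − a/2) = 4975 kN × (865 − 110.675) mm = 3752.77 kN·m.
φM_n = 0.90 × 3752.77 = 3377.49 kN·m.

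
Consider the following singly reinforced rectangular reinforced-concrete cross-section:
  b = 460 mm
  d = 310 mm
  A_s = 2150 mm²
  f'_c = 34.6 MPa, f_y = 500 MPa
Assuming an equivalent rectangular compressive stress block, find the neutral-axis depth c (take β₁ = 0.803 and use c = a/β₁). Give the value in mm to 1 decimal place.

c ≈ 99.0 mm

T = A_s f_y = 2150 × 500 = 1075000 N = 1075 kN.
Setting C = 0.85 f'_c a b equal to T: a = 1075000/(0.85 × 34.6 × 460) = 79.461 mm.
With β₁ = 0.803, c = a/β₁ = 79.461/0.803 = 99.0 mm.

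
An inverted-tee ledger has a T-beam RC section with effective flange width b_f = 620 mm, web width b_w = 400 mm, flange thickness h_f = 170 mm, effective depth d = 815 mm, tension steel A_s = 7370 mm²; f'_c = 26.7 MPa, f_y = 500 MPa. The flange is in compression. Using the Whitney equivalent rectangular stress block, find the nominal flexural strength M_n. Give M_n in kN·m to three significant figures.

Tension: T = A_s f_y = 7370 × 500 = 3685000 N.
Try a within the flange: a = T/(0.85 f'_c b_f) = 3685000/(0.85 × 26.7 × 620) = 261.89 mm.
a = 261.89 > h_f = 170 mm: the block extends into the web. Split into flange-overhang and web parts.
C_f = 0.85 f'_c (b_f − b_w) h_f = 0.85 × 26.7 × (620 − 400) × 170 = 848793 N.
Remaining web compression depth: a_w = (T − C_f)/(0.85 f'_c b_w) = (3685000 − 848793)/(0.85 × 26.7 × 400) = 312.43 mm.
M_n = C_f(d − h_f/2) + (T − C_f)(d − a_w/2) = 848793 × (815 − 85) + 2836207 × (815 − 156.215) = 619.62 + 1868.45 = 2488.07 × 10⁶ N·mm.
M_n = 2488.07 kN·m.

M_n ≈ 2490 kN·m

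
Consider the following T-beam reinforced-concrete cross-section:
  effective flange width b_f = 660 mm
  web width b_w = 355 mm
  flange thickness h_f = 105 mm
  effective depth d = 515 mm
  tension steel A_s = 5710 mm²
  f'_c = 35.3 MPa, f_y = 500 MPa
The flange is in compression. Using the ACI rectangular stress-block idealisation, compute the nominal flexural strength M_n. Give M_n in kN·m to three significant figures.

M_n ≈ 1250 kN·m

Tension: T = A_s f_y = 5710 × 500 = 2855000 N.
Try a within the flange: a = T/(0.85 f'_c b_f) = 2855000/(0.85 × 35.3 × 660) = 144.17 mm.
a = 144.17 > h_f = 105 mm: the block extends into the web. Split into flange-overhang and web parts.
C_f = 0.85 f'_c (b_f − b_w) h_f = 0.85 × 35.3 × (660 − 355) × 105 = 960910 N.
Remaining web compression depth: a_w = (T − C_f)/(0.85 f'_c b_w) = (2855000 − 960910)/(0.85 × 35.3 × 355) = 177.82 mm.
M_n = C_f(d − h_f/2) + (T − C_f)(d − a_w/2) = 960910 × (515 − 52.5) + 1894090 × (515 − 88.91) = 444.42 + 807.05 = 1251.47 × 10⁶ N·mm.
M_n = 1251.47 kN·m.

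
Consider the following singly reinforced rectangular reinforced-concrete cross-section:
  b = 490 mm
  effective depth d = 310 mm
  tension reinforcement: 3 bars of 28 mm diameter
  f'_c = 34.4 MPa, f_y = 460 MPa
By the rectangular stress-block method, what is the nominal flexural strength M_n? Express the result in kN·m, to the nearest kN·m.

A_s = 3 × 616 = 1848 mm².
T = A_s f_y = 1848 × 460 = 850080 N = 850.08 kN.
From C = T: a = T/(0.85 f'_c b) = 850080/(0.85 × 34.4 × 490) = 59.33 mm.
M_n = T(d − a/2) = 850.08 kN × (310 − 29.665) mm = 238.31 kN·m.

M_n ≈ 238 kN·m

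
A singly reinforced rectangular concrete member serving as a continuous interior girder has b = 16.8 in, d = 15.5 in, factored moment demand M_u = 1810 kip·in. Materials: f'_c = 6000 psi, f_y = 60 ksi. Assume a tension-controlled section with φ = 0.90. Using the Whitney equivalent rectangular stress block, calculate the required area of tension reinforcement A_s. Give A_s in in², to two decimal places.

M_n = M_u/φ = 1810/0.90 = 2011.11 kip·in.
From M_n = 0.85 f'_c a b (d − a/2):
a = d − √(d² − 2M_n/(0.85 f'_c b)) = 15.5 − √(15.5² − 2 × 2011.11/(0.85 × 6 × 16.8)) = 1.597 in.
A_s = 0.85 f'_c a b / f_y = 0.85 × 6 × 1.597 × 16.8 / 60 = 2.281 in².

A_s ≈ 2.28 in²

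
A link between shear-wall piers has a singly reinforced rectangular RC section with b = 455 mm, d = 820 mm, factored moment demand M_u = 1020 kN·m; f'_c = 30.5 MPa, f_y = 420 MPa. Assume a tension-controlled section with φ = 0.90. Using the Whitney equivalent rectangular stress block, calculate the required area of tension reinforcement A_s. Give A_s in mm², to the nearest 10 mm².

M_n = M_u/φ = 1020/0.90 = 1133.33 kN·m.
With M_n = 0.85 f'_c a b (d − a/2), solve the quadratic for a:
a = d − √(d² − 2M_n/(0.85 f'_c b)) = 820 − √(820² − 2 × 1133.33×10⁶/(0.85 × 30.5 × 455)) = 127.00 mm.
A_s = 0.85 f'_c a b / f_y = 0.85 × 30.5 × 127.00 × 455 / 420 = 3566.8 mm².

A_s ≈ 3570 mm²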